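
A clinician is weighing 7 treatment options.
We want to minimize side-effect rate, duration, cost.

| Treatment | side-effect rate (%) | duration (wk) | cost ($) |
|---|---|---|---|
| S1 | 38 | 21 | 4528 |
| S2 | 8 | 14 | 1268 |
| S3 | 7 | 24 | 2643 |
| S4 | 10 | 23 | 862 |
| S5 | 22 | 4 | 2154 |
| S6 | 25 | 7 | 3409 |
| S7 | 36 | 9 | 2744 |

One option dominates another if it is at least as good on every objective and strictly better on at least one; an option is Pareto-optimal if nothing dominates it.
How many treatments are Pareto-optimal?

4

S1: dominated by S2 (side-effect rate 8≤38, duration 14≤21, cost 1268≤4528).
S2: not dominated.
S3: not dominated (best side-effect rate).
S4: not dominated (best cost).
S5: not dominated (best duration).
S6: dominated by S5 (side-effect rate 22≤25, duration 4≤7, cost 2154≤3409).
S7: dominated by S5 (side-effect rate 22≤36, duration 4≤9, cost 2154≤2744).
Pareto-optimal: S2, S3, S4, S5 → 4.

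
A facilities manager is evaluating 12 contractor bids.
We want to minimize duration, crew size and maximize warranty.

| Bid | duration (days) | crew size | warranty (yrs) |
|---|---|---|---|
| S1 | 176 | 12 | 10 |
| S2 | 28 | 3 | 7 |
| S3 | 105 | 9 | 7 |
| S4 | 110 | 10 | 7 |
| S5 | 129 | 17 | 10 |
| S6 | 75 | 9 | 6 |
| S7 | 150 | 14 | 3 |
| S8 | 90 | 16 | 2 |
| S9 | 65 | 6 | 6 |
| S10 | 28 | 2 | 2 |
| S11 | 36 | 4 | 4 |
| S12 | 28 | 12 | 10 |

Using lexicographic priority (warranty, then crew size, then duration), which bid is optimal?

First maximize warranty: best is 10, kept {S1, S5, S12}.
Then minimize crew size: best is 12, kept {S1, S12}.
Then minimize duration: best is 28, kept {S12}.

S12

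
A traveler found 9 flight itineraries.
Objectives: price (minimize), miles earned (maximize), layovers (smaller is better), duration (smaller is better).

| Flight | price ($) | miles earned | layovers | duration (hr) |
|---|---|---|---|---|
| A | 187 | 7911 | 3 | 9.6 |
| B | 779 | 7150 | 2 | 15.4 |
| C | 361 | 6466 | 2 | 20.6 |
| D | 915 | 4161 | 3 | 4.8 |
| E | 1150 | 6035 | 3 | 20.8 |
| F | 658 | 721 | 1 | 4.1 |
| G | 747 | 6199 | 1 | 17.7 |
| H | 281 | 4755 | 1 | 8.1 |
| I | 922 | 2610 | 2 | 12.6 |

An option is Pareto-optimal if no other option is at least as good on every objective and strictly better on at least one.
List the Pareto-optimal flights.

A: not dominated (best price).
B: not dominated.
C: not dominated.
D: not dominated.
E: dominated by A (price 187≤1150, miles earned 7911≥6035, layovers 3≤3, duration 9.6≤20.8).
F: not dominated (best duration).
G: not dominated.
H: not dominated.
I: dominated by H (price 281≤922, miles earned 4755≥2610, layovers 1≤2, duration 8.1≤12.6).

A, B, C, D, F, G, H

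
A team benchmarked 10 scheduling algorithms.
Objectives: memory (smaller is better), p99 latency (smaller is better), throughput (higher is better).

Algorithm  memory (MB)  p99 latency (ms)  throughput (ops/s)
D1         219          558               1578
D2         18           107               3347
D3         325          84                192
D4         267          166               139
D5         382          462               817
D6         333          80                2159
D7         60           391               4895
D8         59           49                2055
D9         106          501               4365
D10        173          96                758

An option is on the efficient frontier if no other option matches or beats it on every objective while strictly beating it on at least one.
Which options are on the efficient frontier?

D2, D6, D7, D8

D1: dominated by D2 (memory 18≤219, p99 latency 107≤558, throughput 3347≥1578).
D2: not dominated (best memory).
D3: dominated by D8 (memory 59≤325, p99 latency 49≤84, throughput 2055≥192).
D4: dominated by D2 (memory 18≤267, p99 latency 107≤166, throughput 3347≥139).
D5: dominated by D2 (memory 18≤382, p99 latency 107≤462, throughput 3347≥817).
D6: not dominated.
D7: not dominated (best throughput).
D8: not dominated (best p99 latency).
D9: dominated by D7 (memory 60≤106, p99 latency 391≤501, throughput 4895≥4365).
D10: dominated by D8 (memory 59≤173, p99 latency 49≤96, throughput 2055≥758).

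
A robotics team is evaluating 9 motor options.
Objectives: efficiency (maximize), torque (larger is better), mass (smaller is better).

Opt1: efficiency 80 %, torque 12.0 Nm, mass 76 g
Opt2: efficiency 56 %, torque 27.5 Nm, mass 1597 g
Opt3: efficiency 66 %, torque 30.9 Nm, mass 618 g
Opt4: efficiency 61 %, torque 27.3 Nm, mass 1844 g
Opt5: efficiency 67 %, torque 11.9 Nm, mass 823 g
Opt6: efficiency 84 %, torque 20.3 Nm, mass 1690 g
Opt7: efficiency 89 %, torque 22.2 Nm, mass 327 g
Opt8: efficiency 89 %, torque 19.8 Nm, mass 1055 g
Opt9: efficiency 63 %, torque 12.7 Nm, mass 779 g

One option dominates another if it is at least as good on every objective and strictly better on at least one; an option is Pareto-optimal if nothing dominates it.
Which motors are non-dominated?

Opt1, Opt3, Opt7

Opt1: not dominated (best mass).
Opt2: dominated by Opt3 (efficiency 66≥56, torque 30.9≥27.5, mass 618≤1597).
Opt3: not dominated (best torque).
Opt4: dominated by Opt3 (efficiency 66≥61, torque 30.9≥27.3, mass 618≤1844).
Opt5: dominated by Opt1 (efficiency 80≥67, torque 12.0≥11.9, mass 76≤823).
Opt6: dominated by Opt7 (efficiency 89≥84, torque 22.2≥20.3, mass 327≤1690).
Opt7: not dominated.
Opt8: dominated by Opt7 (efficiency 89≥89, torque 22.2≥19.8, mass 327≤1055).
Opt9: dominated by Opt3 (efficiency 66≥63, torque 30.9≥12.7, mass 618≤779).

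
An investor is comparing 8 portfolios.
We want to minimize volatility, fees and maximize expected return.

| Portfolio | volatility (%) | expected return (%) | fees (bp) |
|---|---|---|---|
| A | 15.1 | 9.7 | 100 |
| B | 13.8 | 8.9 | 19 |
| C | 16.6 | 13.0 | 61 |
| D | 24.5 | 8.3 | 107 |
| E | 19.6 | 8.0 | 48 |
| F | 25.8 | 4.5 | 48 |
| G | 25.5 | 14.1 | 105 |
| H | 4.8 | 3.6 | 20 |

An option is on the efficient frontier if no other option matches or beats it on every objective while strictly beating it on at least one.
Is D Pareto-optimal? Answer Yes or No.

No

A vs D: volatility 15.1≤24.5, expected return 9.7≥8.3, fees 100≤107 — A is at least as good on every objective and strictly better on at least one, so A dominates D.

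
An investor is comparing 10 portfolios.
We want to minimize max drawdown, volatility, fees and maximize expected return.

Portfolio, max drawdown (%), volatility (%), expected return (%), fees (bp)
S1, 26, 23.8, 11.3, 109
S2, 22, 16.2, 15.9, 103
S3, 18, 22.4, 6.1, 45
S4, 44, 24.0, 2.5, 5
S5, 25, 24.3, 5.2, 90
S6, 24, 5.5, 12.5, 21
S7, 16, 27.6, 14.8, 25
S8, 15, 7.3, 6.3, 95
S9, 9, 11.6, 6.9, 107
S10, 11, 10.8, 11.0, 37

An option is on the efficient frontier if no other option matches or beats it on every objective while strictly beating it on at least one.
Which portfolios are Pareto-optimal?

S1: dominated by S2 (max drawdown 22≤26, volatility 16.2≤23.8, expected return 15.9≥11.3, fees 103≤109).
S2: not dominated (best expected return).
S3: dominated by S10 (max drawdown 11≤18, volatility 10.8≤22.4, expected return 11.0≥6.1, fees 37≤45).
S4: not dominated (best fees).
S5: dominated by S3 (max drawdown 18≤25, volatility 22.4≤24.3, expected return 6.1≥5.2, fees 45≤90).
S6: not dominated (best volatility).
S7: not dominated.
S8: not dominated.
S9: not dominated (best max drawdown).
S10: not dominated.

S2, S4, S6, S7, S8, S9, S10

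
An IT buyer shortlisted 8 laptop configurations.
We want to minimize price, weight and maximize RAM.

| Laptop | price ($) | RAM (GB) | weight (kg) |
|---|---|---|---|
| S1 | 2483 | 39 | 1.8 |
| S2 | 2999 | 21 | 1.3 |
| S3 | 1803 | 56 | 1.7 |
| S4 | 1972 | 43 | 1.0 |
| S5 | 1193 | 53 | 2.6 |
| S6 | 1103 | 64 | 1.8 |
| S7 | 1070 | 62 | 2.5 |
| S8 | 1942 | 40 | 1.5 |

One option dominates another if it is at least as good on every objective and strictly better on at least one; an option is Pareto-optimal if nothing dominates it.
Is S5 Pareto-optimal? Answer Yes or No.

No

S6 vs S5: price 1103≤1193, RAM 64≥53, weight 1.8≤2.6 — S6 is at least as good on every objective and strictly better on at least one, so S6 dominates S5.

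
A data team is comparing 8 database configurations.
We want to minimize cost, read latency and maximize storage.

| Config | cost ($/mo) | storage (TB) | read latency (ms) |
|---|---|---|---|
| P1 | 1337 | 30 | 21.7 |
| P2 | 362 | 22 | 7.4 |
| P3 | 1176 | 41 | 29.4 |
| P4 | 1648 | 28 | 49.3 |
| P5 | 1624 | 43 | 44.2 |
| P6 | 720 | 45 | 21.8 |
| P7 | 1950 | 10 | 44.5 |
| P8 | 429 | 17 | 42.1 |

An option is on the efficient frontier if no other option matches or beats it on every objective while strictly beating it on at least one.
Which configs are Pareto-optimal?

P1, P2, P6

P1: not dominated.
P2: not dominated (best cost).
P3: dominated by P6 (cost 720≤1176, storage 45≥41, read latency 21.8≤29.4).
P4: dominated by P1 (cost 1337≤1648, storage 30≥28, read latency 21.7≤49.3).
P5: dominated by P6 (cost 720≤1624, storage 45≥43, read latency 21.8≤44.2).
P6: not dominated (best storage).
P7: dominated by P1 (cost 1337≤1950, storage 30≥10, read latency 21.7≤44.5).
P8: dominated by P2 (cost 362≤429, storage 22≥17, read latency 7.4≤42.1).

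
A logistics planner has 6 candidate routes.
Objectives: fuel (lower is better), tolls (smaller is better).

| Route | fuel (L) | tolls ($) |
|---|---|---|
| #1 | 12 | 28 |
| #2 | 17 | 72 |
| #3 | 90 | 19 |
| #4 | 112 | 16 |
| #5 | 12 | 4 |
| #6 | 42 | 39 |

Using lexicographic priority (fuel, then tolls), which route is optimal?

First minimize fuel: best is 12, kept {#1, #5}.
Then minimize tolls: best is 4, kept {#5}.

#5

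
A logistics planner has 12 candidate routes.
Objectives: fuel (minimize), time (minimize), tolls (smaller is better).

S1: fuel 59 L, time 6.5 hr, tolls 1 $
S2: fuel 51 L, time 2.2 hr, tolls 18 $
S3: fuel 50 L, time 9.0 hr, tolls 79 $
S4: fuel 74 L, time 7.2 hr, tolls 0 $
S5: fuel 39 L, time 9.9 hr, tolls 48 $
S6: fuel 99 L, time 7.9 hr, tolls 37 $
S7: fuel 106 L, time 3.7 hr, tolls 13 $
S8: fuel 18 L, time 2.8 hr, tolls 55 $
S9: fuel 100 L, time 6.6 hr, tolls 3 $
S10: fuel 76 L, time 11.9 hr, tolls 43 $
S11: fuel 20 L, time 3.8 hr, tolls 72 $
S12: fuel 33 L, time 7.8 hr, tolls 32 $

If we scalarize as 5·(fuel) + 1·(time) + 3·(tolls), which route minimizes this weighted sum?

S8

S1: 5·59 + 1·6.5 + 3·1 = 304.5
S2: 5·51 + 1·2.2 + 3·18 = 311.2
S3: 5·50 + 1·9.0 + 3·79 = 496.0
S4: 5·74 + 1·7.2 + 3·0 = 377.2
S5: 5·39 + 1·9.9 + 3·48 = 348.9
S6: 5·99 + 1·7.9 + 3·37 = 613.9
S7: 5·106 + 1·3.7 + 3·13 = 572.7
S8: 5·18 + 1·2.8 + 3·55 = 257.8
S9: 5·100 + 1·6.6 + 3·3 = 515.6
S10: 5·76 + 1·11.9 + 3·43 = 520.9
S11: 5·20 + 1·3.8 + 3·72 = 319.8
S12: 5·33 + 1·7.8 + 3·32 = 268.8
Lowest: S8 at 257.8.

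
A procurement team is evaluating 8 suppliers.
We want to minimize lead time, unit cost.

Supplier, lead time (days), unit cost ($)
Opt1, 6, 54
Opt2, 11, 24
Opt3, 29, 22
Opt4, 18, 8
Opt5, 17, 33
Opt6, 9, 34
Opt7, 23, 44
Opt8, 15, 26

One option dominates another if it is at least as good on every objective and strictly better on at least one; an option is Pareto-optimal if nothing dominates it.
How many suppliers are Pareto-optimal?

Opt1: not dominated (best lead time).
Opt2: not dominated.
Opt3: dominated by Opt4 (lead time 18≤29, unit cost 8≤22).
Opt4: not dominated (best unit cost).
Opt5: dominated by Opt2 (lead time 11≤17, unit cost 24≤33).
Opt6: not dominated.
Opt7: dominated by Opt2 (lead time 11≤23, unit cost 24≤44).
Opt8: dominated by Opt2 (lead time 11≤15, unit cost 24≤26).
Pareto-optimal: Opt1, Opt2, Opt4, Opt6 → 4.

4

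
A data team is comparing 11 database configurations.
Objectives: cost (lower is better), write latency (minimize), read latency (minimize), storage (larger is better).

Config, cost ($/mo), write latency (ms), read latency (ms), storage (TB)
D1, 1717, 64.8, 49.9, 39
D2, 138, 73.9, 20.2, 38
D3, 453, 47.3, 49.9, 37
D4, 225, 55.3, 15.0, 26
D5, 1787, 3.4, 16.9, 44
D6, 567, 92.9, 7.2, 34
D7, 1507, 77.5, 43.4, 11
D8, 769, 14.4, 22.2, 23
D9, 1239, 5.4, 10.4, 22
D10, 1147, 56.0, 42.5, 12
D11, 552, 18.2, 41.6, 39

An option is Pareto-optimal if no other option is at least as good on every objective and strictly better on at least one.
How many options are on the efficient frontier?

D1: dominated by D11 (cost 552≤1717, write latency 18.2≤64.8, read latency 41.6≤49.9, storage 39≥39).
D2: not dominated (best cost).
D3: not dominated.
D4: not dominated.
D5: not dominated (best write latency).
D6: not dominated (best read latency).
D7: dominated by D2 (cost 138≤1507, write latency 73.9≤77.5, read latency 20.2≤43.4, storage 38≥11).
D8: not dominated.
D9: not dominated.
D10: dominated by D4 (cost 225≤1147, write latency 55.3≤56.0, read latency 15.0≤42.5, storage 26≥12).
D11: not dominated.
Pareto-optimal: D2, D3, D4, D5, D6, D8, D9, D11 → 8.

8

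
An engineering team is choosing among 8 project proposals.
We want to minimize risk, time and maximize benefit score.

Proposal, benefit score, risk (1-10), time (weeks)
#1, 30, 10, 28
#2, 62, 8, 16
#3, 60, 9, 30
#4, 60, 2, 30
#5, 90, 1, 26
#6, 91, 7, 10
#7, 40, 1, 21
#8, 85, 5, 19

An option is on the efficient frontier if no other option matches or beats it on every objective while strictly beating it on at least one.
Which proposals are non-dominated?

#1: dominated by #2 (benefit score 62≥30, risk 8≤10, time 16≤28).
#2: dominated by #6 (benefit score 91≥62, risk 7≤8, time 10≤16).
#3: dominated by #2 (benefit score 62≥60, risk 8≤9, time 16≤30).
#4: dominated by #5 (benefit score 90≥60, risk 1≤2, time 26≤30).
#5: not dominated.
#6: not dominated (best benefit score).
#7: not dominated.
#8: not dominated.

#5, #6, #7, #8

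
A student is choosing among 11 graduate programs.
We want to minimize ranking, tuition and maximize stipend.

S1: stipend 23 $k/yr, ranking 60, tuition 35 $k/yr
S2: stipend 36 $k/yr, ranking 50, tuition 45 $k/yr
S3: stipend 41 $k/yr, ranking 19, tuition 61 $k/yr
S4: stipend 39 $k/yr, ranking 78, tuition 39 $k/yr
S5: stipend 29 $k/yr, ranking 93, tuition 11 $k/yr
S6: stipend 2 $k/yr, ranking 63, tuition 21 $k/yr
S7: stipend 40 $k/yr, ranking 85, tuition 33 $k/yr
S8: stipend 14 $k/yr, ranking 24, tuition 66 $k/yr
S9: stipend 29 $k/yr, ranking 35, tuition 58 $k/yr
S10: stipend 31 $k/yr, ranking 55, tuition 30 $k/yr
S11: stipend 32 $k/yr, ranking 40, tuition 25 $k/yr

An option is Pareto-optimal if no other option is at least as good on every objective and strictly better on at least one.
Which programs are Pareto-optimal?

S2, S3, S4, S5, S6, S7, S9, S11

S1: dominated by S10 (stipend 31≥23, ranking 55≤60, tuition 30≤35).
S2: not dominated.
S3: not dominated (best stipend).
S4: not dominated.
S5: not dominated (best tuition).
S6: not dominated.
S7: not dominated.
S8: dominated by S3 (stipend 41≥14, ranking 19≤24, tuition 61≤66).
S9: not dominated.
S10: dominated by S11 (stipend 32≥31, ranking 40≤55, tuition 25≤30).
S11: not dominated.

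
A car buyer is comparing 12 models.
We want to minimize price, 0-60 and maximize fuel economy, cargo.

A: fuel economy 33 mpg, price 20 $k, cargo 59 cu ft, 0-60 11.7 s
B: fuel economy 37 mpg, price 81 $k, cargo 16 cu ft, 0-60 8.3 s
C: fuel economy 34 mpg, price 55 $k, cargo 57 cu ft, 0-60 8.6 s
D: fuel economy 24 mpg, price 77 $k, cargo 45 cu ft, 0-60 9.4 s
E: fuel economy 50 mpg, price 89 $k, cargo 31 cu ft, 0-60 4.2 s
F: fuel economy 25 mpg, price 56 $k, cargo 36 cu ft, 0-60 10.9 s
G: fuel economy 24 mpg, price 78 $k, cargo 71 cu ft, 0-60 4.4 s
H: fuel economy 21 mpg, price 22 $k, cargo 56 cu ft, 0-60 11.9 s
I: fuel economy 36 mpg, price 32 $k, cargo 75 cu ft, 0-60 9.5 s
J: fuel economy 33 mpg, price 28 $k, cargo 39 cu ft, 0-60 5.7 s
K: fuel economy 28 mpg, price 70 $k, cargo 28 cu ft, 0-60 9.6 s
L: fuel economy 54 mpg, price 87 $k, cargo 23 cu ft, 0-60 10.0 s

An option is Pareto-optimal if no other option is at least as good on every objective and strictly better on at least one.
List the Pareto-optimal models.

A: not dominated (best price).
B: not dominated.
C: not dominated.
D: dominated by C (fuel economy 34≥24, price 55≤77, cargo 57≥45, 0-60 8.6≤9.4).
E: not dominated (best 0-60).
F: dominated by C (fuel economy 34≥25, price 55≤56, cargo 57≥36, 0-60 8.6≤10.9).
G: not dominated.
H: dominated by A (fuel economy 33≥21, price 20≤22, cargo 59≥56, 0-60 11.7≤11.9).
I: not dominated (best cargo).
J: not dominated.
K: dominated by C (fuel economy 34≥28, price 55≤70, cargo 57≥28, 0-60 8.6≤9.6).
L: not dominated (best fuel economy).

A, B, C, E, G, I, J, L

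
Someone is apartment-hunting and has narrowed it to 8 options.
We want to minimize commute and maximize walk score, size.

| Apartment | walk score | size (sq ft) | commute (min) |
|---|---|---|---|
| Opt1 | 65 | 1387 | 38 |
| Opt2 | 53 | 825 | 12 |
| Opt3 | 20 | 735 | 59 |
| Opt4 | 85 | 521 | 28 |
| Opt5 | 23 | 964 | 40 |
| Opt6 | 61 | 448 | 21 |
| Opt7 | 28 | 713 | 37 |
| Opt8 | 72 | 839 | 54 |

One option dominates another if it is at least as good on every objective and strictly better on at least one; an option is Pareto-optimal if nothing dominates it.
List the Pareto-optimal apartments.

Opt1, Opt2, Opt4, Opt6, Opt8

Opt1: not dominated (best size).
Opt2: not dominated (best commute).
Opt3: dominated by Opt1 (walk score 65≥20, size 1387≥735, commute 38≤59).
Opt4: not dominated (best walk score).
Opt5: dominated by Opt1 (walk score 65≥23, size 1387≥964, commute 38≤40).
Opt6: not dominated.
Opt7: dominated by Opt2 (walk score 53≥28, size 825≥713, commute 12≤37).
Opt8: not dominated.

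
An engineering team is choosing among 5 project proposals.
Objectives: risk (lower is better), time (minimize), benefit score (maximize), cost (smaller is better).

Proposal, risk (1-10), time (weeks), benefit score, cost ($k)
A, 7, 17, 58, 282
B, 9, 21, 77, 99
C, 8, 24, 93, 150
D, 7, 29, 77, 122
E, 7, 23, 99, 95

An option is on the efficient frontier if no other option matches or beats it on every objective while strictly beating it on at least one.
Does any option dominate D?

Yes

E vs D: risk 7≤7, time 23≤29, benefit score 99≥77, cost 95≤122 — E is at least as good on every objective and strictly better on at least one, so E dominates D.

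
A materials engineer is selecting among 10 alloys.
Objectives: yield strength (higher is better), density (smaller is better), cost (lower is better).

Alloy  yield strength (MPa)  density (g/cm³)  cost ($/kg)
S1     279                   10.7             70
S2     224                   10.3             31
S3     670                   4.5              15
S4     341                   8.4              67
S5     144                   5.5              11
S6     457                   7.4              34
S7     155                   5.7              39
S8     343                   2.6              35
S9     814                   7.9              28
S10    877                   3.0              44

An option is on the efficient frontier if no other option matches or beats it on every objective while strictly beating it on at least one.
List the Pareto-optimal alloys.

S3, S5, S8, S9, S10

S1: dominated by S3 (yield strength 670≥279, density 4.5≤10.7, cost 15≤70).
S2: dominated by S3 (yield strength 670≥224, density 4.5≤10.3, cost 15≤31).
S3: not dominated.
S4: dominated by S3 (yield strength 670≥341, density 4.5≤8.4, cost 15≤67).
S5: not dominated (best cost).
S6: dominated by S3 (yield strength 670≥457, density 4.5≤7.4, cost 15≤34).
S7: dominated by S3 (yield strength 670≥155, density 4.5≤5.7, cost 15≤39).
S8: not dominated (best density).
S9: not dominated.
S10: not dominated (best yield strength).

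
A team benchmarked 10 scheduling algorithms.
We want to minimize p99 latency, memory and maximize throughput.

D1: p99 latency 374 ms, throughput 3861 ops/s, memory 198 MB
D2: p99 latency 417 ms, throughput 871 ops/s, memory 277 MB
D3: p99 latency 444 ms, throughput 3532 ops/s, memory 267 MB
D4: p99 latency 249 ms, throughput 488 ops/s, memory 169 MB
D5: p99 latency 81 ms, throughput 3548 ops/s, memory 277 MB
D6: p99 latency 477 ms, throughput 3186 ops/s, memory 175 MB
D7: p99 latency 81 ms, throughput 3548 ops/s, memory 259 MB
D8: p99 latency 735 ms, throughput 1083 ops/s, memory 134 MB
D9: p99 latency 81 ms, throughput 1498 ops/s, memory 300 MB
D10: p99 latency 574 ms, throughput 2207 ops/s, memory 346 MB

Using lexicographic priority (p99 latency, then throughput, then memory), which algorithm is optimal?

First minimize p99 latency: best is 81, kept {D5, D7, D9}.
Then maximize throughput: best is 3548, kept {D5, D7}.
Then minimize memory: best is 259, kept {D7}.

D7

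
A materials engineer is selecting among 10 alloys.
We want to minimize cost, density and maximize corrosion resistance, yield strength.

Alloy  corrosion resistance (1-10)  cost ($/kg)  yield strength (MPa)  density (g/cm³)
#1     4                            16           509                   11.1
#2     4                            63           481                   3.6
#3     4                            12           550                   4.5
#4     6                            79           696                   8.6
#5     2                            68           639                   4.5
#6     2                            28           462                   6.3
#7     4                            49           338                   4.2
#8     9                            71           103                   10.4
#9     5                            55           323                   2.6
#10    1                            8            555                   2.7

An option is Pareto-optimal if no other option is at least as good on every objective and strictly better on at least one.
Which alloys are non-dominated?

#2, #3, #4, #5, #7, #8, #9, #10

#1: dominated by #3 (corrosion resistance 4≥4, cost 12≤16, yield strength 550≥509, density 4.5≤11.1).
#2: not dominated.
#3: not dominated.
#4: not dominated (best yield strength).
#5: not dominated.
#6: dominated by #3 (corrosion resistance 4≥2, cost 12≤28, yield strength 550≥462, density 4.5≤6.3).
#7: not dominated.
#8: not dominated (best corrosion resistance).
#9: not dominated (best density).
#10: not dominated (best cost).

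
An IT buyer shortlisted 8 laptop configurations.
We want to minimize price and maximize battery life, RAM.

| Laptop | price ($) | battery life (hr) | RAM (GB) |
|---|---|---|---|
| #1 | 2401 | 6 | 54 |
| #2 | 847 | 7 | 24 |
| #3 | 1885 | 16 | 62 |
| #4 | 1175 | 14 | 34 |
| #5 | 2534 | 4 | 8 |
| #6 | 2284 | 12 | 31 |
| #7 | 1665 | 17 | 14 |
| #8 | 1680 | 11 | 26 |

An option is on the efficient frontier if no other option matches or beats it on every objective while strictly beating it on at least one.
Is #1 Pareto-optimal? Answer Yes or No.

#3 vs #1: price 1885≤2401, battery life 16≥6, RAM 62≥54 — #3 is at least as good on every objective and strictly better on at least one, so #3 dominates #1.

No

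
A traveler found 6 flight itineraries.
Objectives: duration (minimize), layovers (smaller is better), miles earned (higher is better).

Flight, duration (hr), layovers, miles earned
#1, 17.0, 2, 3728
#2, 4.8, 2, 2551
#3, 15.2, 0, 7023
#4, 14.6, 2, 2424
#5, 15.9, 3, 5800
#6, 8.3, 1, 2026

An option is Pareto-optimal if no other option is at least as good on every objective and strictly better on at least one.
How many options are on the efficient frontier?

3

#1: dominated by #3 (duration 15.2≤17.0, layovers 0≤2, miles earned 7023≥3728).
#2: not dominated (best duration).
#3: not dominated (best layovers).
#4: dominated by #2 (duration 4.8≤14.6, layovers 2≤2, miles earned 2551≥2424).
#5: dominated by #3 (duration 15.2≤15.9, layovers 0≤3, miles earned 7023≥5800).
#6: not dominated.
Pareto-optimal: #2, #3, #6 → 3.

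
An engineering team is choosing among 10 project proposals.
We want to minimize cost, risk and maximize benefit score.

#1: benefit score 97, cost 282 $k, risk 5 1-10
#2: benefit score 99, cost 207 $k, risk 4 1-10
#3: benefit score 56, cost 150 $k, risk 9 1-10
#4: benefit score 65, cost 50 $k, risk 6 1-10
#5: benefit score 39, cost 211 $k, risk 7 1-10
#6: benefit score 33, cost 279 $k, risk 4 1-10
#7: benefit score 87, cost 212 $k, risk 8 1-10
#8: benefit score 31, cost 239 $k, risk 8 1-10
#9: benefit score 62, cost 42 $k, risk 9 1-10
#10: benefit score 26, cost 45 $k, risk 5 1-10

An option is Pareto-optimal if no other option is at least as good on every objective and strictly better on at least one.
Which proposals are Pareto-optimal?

#1: dominated by #2 (benefit score 99≥97, cost 207≤282, risk 4≤5).
#2: not dominated (best benefit score).
#3: dominated by #4 (benefit score 65≥56, cost 50≤150, risk 6≤9).
#4: not dominated.
#5: dominated by #2 (benefit score 99≥39, cost 207≤211, risk 4≤7).
#6: dominated by #2 (benefit score 99≥33, cost 207≤279, risk 4≤4).
#7: dominated by #2 (benefit score 99≥87, cost 207≤212, risk 4≤8).
#8: dominated by #2 (benefit score 99≥31, cost 207≤239, risk 4≤8).
#9: not dominated (best cost).
#10: not dominated.

#2, #4, #9, #10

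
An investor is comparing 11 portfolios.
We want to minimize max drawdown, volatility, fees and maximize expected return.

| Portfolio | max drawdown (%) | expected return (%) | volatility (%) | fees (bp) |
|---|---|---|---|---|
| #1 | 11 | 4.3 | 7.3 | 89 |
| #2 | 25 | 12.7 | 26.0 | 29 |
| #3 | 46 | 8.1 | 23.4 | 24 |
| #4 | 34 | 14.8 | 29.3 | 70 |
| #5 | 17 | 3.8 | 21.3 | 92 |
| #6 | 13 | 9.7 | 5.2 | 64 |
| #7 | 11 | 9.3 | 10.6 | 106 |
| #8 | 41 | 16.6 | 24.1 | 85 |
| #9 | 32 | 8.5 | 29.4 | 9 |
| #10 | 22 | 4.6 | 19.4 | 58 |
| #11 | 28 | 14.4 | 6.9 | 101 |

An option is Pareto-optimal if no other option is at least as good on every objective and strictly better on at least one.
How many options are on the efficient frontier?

10

#1: not dominated.
#2: not dominated.
#3: not dominated.
#4: not dominated.
#5: dominated by #1 (max drawdown 11≤17, expected return 4.3≥3.8, volatility 7.3≤21.3, fees 89≤92).
#6: not dominated (best volatility).
#7: not dominated.
#8: not dominated (best expected return).
#9: not dominated (best fees).
#10: not dominated.
#11: not dominated.
Pareto-optimal: #1, #2, #3, #4, #6, #7, #8, #9, #10, #11 → 10.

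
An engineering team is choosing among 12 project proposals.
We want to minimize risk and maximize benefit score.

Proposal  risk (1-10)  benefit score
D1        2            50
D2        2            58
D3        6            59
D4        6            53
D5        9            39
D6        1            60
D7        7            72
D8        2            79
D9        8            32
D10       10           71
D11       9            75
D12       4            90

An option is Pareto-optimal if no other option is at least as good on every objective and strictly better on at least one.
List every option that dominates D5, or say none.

D1, D2, D3, D4, D6, D7, D8, D11, D12

D1: risk 2≤9, benefit score 50≥39 — dominates D5.
D2: risk 2≤9, benefit score 58≥39 — dominates D5.
D3: risk 6≤9, benefit score 59≥39 — dominates D5.
D4: risk 6≤9, benefit score 53≥39 — dominates D5.
D6: risk 1≤9, benefit score 60≥39 — dominates D5.
D7: risk 7≤9, benefit score 72≥39 — dominates D5.
D8: risk 2≤9, benefit score 79≥39 — dominates D5.
D11: risk 9≤9, benefit score 75≥39 — dominates D5.
D12: risk 4≤9, benefit score 90≥39 — dominates D5.
Others (D9, D10) are each worse than D5 on at least one objective.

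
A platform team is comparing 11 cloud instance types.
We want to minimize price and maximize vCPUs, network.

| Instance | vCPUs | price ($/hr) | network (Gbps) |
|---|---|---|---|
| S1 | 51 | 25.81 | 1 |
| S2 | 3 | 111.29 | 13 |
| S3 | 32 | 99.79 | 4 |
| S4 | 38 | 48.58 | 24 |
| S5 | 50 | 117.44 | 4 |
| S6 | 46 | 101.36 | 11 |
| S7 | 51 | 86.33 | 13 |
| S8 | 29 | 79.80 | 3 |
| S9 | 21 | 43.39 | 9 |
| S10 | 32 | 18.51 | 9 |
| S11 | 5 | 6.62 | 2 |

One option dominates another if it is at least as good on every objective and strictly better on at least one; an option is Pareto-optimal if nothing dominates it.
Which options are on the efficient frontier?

S1: not dominated.
S2: dominated by S4 (vCPUs 38≥3, price 48.58≤111.29, network 24≥13).
S3: dominated by S4 (vCPUs 38≥32, price 48.58≤99.79, network 24≥4).
S4: not dominated (best network).
S5: dominated by S7 (vCPUs 51≥50, price 86.33≤117.44, network 13≥4).
S6: dominated by S7 (vCPUs 51≥46, price 86.33≤101.36, network 13≥11).
S7: not dominated.
S8: dominated by S4 (vCPUs 38≥29, price 48.58≤79.80, network 24≥3).
S9: dominated by S10 (vCPUs 32≥21, price 18.51≤43.39, network 9≥9).
S10: not dominated.
S11: not dominated (best price).

S1, S4, S7, S10, S11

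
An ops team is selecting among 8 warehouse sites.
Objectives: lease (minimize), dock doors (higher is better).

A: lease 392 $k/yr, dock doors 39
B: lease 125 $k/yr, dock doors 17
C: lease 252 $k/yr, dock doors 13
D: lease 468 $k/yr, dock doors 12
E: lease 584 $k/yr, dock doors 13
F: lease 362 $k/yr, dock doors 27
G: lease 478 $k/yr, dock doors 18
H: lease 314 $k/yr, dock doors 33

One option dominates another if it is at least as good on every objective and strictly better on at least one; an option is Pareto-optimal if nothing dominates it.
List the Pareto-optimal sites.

A, B, H

A: not dominated (best dock doors).
B: not dominated (best lease).
C: dominated by B (lease 125≤252, dock doors 17≥13).
D: dominated by A (lease 392≤468, dock doors 39≥12).
E: dominated by A (lease 392≤584, dock doors 39≥13).
F: dominated by H (lease 314≤362, dock doors 33≥27).
G: dominated by A (lease 392≤478, dock doors 39≥18).
H: not dominated.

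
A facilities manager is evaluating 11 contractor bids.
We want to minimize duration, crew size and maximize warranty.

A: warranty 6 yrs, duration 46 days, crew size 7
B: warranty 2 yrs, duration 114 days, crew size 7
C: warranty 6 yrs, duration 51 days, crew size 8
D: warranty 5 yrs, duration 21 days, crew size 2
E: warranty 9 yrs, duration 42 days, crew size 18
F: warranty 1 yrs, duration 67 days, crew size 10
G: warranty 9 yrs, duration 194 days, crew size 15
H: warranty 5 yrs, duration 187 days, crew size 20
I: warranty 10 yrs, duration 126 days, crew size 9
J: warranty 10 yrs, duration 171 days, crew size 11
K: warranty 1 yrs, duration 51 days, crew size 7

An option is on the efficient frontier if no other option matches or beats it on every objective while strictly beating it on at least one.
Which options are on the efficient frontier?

A: not dominated.
B: dominated by A (warranty 6≥2, duration 46≤114, crew size 7≤7).
C: dominated by A (warranty 6≥6, duration 46≤51, crew size 7≤8).
D: not dominated (best duration).
E: not dominated.
F: dominated by A (warranty 6≥1, duration 46≤67, crew size 7≤10).
G: dominated by I (warranty 10≥9, duration 126≤194, crew size 9≤15).
H: dominated by A (warranty 6≥5, duration 46≤187, crew size 7≤20).
I: not dominated.
J: dominated by I (warranty 10≥10, duration 126≤171, crew size 9≤11).
K: dominated by A (warranty 6≥1, duration 46≤51, crew size 7≤7).

A, D, E, I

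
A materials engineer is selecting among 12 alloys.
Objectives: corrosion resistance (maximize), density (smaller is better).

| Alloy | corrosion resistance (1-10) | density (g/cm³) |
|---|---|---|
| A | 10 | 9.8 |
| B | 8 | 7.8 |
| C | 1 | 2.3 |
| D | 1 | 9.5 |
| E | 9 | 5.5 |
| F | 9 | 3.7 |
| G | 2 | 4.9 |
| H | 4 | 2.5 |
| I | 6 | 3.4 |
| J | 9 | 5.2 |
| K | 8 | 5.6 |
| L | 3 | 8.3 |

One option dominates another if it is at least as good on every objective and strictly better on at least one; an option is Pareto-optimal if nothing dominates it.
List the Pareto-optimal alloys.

A, C, F, H, I

A: not dominated (best corrosion resistance).
B: dominated by E (corrosion resistance 9≥8, density 5.5≤7.8).
C: not dominated (best density).
D: dominated by B (corrosion resistance 8≥1, density 7.8≤9.5).
E: dominated by F (corrosion resistance 9≥9, density 3.7≤5.5).
F: not dominated.
G: dominated by F (corrosion resistance 9≥2, density 3.7≤4.9).
H: not dominated.
I: not dominated.
J: dominated by F (corrosion resistance 9≥9, density 3.7≤5.2).
K: dominated by E (corrosion resistance 9≥8, density 5.5≤5.6).
L: dominated by B (corrosion resistance 8≥3, density 7.8≤8.3).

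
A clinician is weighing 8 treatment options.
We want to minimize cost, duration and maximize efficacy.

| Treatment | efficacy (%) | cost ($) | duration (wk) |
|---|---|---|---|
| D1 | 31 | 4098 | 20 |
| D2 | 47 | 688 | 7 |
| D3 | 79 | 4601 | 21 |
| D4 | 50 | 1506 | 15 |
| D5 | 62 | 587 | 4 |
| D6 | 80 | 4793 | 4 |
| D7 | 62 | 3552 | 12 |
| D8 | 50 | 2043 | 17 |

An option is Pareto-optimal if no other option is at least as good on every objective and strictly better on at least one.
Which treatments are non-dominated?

D3, D5, D6

D1: dominated by D2 (efficacy 47≥31, cost 688≤4098, duration 7≤20).
D2: dominated by D5 (efficacy 62≥47, cost 587≤688, duration 4≤7).
D3: not dominated.
D4: dominated by D5 (efficacy 62≥50, cost 587≤1506, duration 4≤15).
D5: not dominated (best cost).
D6: not dominated (best efficacy).
D7: dominated by D5 (efficacy 62≥62, cost 587≤3552, duration 4≤12).
D8: dominated by D4 (efficacy 50≥50, cost 1506≤2043, duration 15≤17).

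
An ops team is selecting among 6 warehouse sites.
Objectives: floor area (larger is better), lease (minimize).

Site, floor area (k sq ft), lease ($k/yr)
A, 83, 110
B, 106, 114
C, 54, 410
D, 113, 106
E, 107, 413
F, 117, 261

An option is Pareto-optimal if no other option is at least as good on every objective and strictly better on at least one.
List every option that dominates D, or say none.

A: worse on floor area (83 vs 113).
B: worse on floor area (106 vs 113).
C: worse on floor area (54 vs 113).
E: worse on floor area (107 vs 113).
F: worse on lease (261 vs 106).
No option dominates D.

none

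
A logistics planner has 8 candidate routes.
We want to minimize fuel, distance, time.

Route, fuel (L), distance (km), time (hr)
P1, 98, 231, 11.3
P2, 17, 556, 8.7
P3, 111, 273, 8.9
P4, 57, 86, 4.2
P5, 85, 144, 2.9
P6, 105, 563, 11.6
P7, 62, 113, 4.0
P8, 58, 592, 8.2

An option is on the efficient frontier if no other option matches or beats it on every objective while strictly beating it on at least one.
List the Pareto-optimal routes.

P2, P4, P5, P7

P1: dominated by P4 (fuel 57≤98, distance 86≤231, time 4.2≤11.3).
P2: not dominated (best fuel).
P3: dominated by P4 (fuel 57≤111, distance 86≤273, time 4.2≤8.9).
P4: not dominated (best distance).
P5: not dominated (best time).
P6: dominated by P1 (fuel 98≤105, distance 231≤563, time 11.3≤11.6).
P7: not dominated.
P8: dominated by P4 (fuel 57≤58, distance 86≤592, time 4.2≤8.2).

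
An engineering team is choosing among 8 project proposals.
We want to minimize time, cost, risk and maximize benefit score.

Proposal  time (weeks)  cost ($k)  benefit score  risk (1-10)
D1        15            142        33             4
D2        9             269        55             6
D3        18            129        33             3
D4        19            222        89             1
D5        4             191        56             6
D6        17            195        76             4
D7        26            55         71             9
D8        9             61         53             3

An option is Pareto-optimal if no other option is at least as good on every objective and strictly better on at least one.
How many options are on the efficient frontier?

D1: dominated by D8 (time 9≤15, cost 61≤142, benefit score 53≥33, risk 3≤4).
D2: dominated by D5 (time 4≤9, cost 191≤269, benefit score 56≥55, risk 6≤6).
D3: dominated by D8 (time 9≤18, cost 61≤129, benefit score 53≥33, risk 3≤3).
D4: not dominated (best benefit score).
D5: not dominated (best time).
D6: not dominated.
D7: not dominated (best cost).
D8: not dominated.
Pareto-optimal: D4, D5, D6, D7, D8 → 5.

5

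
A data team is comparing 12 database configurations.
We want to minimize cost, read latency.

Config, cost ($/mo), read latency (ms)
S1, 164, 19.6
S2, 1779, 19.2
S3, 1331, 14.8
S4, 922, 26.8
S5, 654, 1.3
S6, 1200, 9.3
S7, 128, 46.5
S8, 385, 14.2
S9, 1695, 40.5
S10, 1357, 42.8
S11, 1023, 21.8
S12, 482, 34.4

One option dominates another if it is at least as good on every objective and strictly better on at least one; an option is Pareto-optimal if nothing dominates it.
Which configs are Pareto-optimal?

S1: not dominated.
S2: dominated by S3 (cost 1331≤1779, read latency 14.8≤19.2).
S3: dominated by S5 (cost 654≤1331, read latency 1.3≤14.8).
S4: dominated by S1 (cost 164≤922, read latency 19.6≤26.8).
S5: not dominated (best read latency).
S6: dominated by S5 (cost 654≤1200, read latency 1.3≤9.3).
S7: not dominated (best cost).
S8: not dominated.
S9: dominated by S1 (cost 164≤1695, read latency 19.6≤40.5).
S10: dominated by S1 (cost 164≤1357, read latency 19.6≤42.8).
S11: dominated by S1 (cost 164≤1023, read latency 19.6≤21.8).
S12: dominated by S1 (cost 164≤482, read latency 19.6≤34.4).

S1, S5, S7, S8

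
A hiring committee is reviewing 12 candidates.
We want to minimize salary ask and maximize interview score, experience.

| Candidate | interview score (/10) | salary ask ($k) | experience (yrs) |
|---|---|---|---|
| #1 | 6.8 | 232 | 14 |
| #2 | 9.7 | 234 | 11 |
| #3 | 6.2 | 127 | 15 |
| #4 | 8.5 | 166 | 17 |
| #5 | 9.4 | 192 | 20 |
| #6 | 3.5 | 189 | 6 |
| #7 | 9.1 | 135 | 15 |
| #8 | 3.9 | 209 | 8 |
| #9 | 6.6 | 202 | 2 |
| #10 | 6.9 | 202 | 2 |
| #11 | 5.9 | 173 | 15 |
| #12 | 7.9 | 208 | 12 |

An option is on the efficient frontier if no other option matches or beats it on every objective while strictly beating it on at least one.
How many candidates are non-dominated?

#1: dominated by #4 (interview score 8.5≥6.8, salary ask 166≤232, experience 17≥14).
#2: not dominated (best interview score).
#3: not dominated (best salary ask).
#4: not dominated.
#5: not dominated (best experience).
#6: dominated by #3 (interview score 6.2≥3.5, salary ask 127≤189, experience 15≥6).
#7: not dominated.
#8: dominated by #3 (interview score 6.2≥3.9, salary ask 127≤209, experience 15≥8).
#9: dominated by #4 (interview score 8.5≥6.6, salary ask 166≤202, experience 17≥2).
#10: dominated by #4 (interview score 8.5≥6.9, salary ask 166≤202, experience 17≥2).
#11: dominated by #3 (interview score 6.2≥5.9, salary ask 127≤173, experience 15≥15).
#12: dominated by #4 (interview score 8.5≥7.9, salary ask 166≤208, experience 17≥12).
Pareto-optimal: #2, #3, #4, #5, #7 → 5.

5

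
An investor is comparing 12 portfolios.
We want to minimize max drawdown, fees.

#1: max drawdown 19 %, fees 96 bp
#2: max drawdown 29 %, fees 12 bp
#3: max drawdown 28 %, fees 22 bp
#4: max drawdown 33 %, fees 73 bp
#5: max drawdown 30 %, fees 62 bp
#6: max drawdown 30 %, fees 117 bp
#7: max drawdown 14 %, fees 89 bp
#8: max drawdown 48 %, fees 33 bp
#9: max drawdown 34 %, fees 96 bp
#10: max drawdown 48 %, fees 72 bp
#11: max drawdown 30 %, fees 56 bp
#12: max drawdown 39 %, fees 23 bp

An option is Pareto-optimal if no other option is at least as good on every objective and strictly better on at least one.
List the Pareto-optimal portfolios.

#1: dominated by #7 (max drawdown 14≤19, fees 89≤96).
#2: not dominated (best fees).
#3: not dominated.
#4: dominated by #2 (max drawdown 29≤33, fees 12≤73).
#5: dominated by #2 (max drawdown 29≤30, fees 12≤62).
#6: dominated by #1 (max drawdown 19≤30, fees 96≤117).
#7: not dominated (best max drawdown).
#8: dominated by #2 (max drawdown 29≤48, fees 12≤33).
#9: dominated by #1 (max drawdown 19≤34, fees 96≤96).
#10: dominated by #2 (max drawdown 29≤48, fees 12≤72).
#11: dominated by #2 (max drawdown 29≤30, fees 12≤56).
#12: dominated by #2 (max drawdown 29≤39, fees 12≤23).

#2, #3, #7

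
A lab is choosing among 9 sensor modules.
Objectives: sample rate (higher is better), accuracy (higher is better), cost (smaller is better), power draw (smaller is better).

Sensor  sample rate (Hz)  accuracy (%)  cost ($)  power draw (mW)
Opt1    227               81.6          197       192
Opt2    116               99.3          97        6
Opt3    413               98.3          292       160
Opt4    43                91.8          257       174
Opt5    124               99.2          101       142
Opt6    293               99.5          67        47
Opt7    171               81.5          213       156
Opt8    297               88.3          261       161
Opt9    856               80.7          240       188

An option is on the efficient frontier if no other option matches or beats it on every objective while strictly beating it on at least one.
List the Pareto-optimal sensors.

Opt2, Opt3, Opt6, Opt8, Opt9

Opt1: dominated by Opt6 (sample rate 293≥227, accuracy 99.5≥81.6, cost 67≤197, power draw 47≤192).
Opt2: not dominated (best power draw).
Opt3: not dominated.
Opt4: dominated by Opt2 (sample rate 116≥43, accuracy 99.3≥91.8, cost 97≤257, power draw 6≤174).
Opt5: dominated by Opt6 (sample rate 293≥124, accuracy 99.5≥99.2, cost 67≤101, power draw 47≤142).
Opt6: not dominated (best accuracy).
Opt7: dominated by Opt6 (sample rate 293≥171, accuracy 99.5≥81.5, cost 67≤213, power draw 47≤156).
Opt8: not dominated.
Opt9: not dominated (best sample rate).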